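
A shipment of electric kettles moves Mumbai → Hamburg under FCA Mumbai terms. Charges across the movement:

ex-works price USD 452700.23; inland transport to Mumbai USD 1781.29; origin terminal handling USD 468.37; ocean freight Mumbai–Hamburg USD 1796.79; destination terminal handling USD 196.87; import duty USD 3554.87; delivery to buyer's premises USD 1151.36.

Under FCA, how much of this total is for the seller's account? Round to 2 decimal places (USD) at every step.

FCA: the seller delivers export-cleared goods to the carrier; the buyer bears costs from that point.
Seller's account: goods 452700.23 + inland to port 1781.29 = 454481.52
Buyer's account: origin terminal 468.37 + freight 1796.79 + destination terminal 196.87 + duty 3554.87 + delivery 1151.36 = 7168.26

Seller's account: USD 454481.52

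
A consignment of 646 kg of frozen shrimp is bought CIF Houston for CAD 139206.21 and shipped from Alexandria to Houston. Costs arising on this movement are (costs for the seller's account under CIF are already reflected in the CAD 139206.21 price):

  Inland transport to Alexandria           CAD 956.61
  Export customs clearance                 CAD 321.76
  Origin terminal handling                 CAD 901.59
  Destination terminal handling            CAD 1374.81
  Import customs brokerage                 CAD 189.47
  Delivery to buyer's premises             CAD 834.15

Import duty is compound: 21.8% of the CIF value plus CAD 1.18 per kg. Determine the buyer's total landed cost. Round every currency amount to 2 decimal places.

Total landed cost: CAD 172713.87

CIF: the seller pays costs through ocean freight and marine insurance to the destination port.
Already in the invoice (seller's account under CIF): inland to port, export clearance, origin terminal — exclude.
The CIF price already equals the CIF value: 139206.21
Ad valorem component: 139206.21 × 21.8% = 30346.95
Specific component: 646 × 1.18 = 762.28
Import duty = 30346.95 + 762.28 = 31109.23
Buyer bears: destination terminal 1374.81 + brokerage 189.47 + delivery 834.15 + duty 31109.23 = 33507.66
Landed cost = invoice 139206.21 + 33507.66 = 172713.87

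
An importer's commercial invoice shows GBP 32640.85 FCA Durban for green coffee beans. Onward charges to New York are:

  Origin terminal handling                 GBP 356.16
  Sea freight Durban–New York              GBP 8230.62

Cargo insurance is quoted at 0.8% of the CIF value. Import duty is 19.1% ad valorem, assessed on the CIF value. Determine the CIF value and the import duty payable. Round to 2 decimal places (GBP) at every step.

Let C be the CIF value. C = FCA price + pre-shipment costs + freight + 0.8% × C
C − 0.8% × C = 32640.85 + 356.16 + 8230.62
0.992 × C = 41227.63
C = 41227.63 / 0.992 = 41560.11
Insurance premium = 0.8% × 41560.11 = 332.48
Import duty = 41560.11 × 19.1% = 7937.98

CIF value: GBP 41560.11; import duty: GBP 7937.98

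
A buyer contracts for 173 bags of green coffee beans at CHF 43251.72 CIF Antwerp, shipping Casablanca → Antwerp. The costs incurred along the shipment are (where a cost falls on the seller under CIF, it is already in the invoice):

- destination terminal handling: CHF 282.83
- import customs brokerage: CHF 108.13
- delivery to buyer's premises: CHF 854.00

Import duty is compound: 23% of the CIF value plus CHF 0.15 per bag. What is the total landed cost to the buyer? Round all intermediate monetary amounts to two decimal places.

Total landed cost: CHF 54470.53

CIF: the seller pays costs through ocean freight and marine insurance to the destination port.
The CIF price already equals the CIF value: 43251.72
Ad valorem component: 43251.72 × 23% = 9947.90
Specific component: 173 × 0.15 = 25.95
Import duty = 9947.90 + 25.95 = 9973.85
Buyer bears: destination terminal 282.83 + brokerage 108.13 + delivery 854.00 + duty 9973.85 = 11218.81
Landed cost = invoice 43251.72 + 11218.81 = 54470.53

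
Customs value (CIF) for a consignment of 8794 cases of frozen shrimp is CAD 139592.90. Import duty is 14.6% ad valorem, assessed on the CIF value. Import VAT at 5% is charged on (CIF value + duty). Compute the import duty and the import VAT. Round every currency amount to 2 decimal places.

Import duty: CAD 20380.56; import VAT: CAD 7998.67

Import duty = 139592.90 × 14.6% = 20380.56
VAT base = CIF + duty = 139592.90 + 20380.56 = 159973.46
Import VAT = 159973.46 × 5% = 7998.67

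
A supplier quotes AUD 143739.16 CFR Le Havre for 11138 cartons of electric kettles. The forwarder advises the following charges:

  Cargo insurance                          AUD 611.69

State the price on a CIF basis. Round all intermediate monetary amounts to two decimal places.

From CFR to CIF, the seller additionally bears: insurance.
CIF price = 143739.16 + 611.69 = 144350.85

CIF price: AUD 144350.85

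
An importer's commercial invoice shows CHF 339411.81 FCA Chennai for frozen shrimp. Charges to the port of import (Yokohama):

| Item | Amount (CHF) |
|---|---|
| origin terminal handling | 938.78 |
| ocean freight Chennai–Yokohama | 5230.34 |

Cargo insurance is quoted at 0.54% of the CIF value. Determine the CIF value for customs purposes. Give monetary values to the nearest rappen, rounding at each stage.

Let C be the CIF value. C = FCA price + pre-shipment costs + freight + 0.54% × C
C − 0.54% × C = 339411.81 + 938.78 + 5230.34
0.9946 × C = 345580.93
C = 345580.93 / 0.9946 = 347457.20
Insurance premium = 0.54% × 347457.20 = 1876.27

CIF value: CHF 347457.20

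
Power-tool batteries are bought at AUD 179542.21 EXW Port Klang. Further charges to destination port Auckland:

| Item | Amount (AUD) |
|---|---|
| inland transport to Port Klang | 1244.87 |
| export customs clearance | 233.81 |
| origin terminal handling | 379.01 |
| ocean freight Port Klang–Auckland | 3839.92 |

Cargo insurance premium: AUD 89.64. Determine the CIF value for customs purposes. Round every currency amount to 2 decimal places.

CIF value: AUD 185329.46

CIF = EXW price + pre-shipment costs + freight + insurance
CIF = 179542.21 + 1244.87 + 233.81 + 379.01 + 3839.92 + 89.64 = 185329.46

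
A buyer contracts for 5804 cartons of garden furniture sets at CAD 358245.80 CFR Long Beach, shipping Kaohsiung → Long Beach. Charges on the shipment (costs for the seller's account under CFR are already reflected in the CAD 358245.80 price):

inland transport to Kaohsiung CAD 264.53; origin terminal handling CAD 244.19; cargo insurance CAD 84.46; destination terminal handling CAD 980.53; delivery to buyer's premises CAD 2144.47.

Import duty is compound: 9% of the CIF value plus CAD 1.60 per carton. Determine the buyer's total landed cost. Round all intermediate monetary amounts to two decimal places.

CFR: the seller pays costs through ocean freight to the destination port, but not insurance.
Already in the invoice (seller's account under CFR): inland to port, origin terminal — exclude.
CIF value = CFR price + insurance = 358245.80 + 84.46 = 358330.26
Ad valorem component: 358330.26 × 9% = 32249.72
Specific component: 5804 × 1.60 = 9286.40
Import duty = 32249.72 + 9286.40 = 41536.12
Buyer bears: insurance 84.46 + destination terminal 980.53 + delivery 2144.47 + duty 41536.12 = 44745.58
Landed cost = invoice 358245.80 + 44745.58 = 402991.38

Total landed cost: CAD 402991.38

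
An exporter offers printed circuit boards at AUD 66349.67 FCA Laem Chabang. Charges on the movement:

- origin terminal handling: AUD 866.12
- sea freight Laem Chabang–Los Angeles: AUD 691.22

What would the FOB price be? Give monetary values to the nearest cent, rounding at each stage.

Not relevant to the conversion: freight — on the buyer under both terms; not part of either seller's price.
From FCA to FOB, the seller additionally bears: origin terminal.
FOB price = 66349.67 + 866.12 = 67215.79

FOB price: AUD 67215.79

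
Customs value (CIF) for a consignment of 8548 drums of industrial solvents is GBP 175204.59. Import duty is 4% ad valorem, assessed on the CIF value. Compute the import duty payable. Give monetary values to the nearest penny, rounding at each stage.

Import duty = 175204.59 × 4% = 7008.18

Import duty: GBP 7008.18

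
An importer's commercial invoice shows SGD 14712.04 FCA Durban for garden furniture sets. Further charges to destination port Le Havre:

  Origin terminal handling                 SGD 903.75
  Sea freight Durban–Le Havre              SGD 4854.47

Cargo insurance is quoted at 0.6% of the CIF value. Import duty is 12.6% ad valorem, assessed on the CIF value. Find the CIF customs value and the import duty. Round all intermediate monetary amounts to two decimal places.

Let C be the CIF value. C = FCA price + pre-shipment costs + freight + 0.6% × C
C − 0.6% × C = 14712.04 + 903.75 + 4854.47
0.994 × C = 20470.26
C = 20470.26 / 0.994 = 20593.82
Insurance premium = 0.6% × 20593.82 = 123.56
Import duty = 20593.82 × 12.6% = 2594.82

CIF value: SGD 20593.82; import duty: SGD 2594.82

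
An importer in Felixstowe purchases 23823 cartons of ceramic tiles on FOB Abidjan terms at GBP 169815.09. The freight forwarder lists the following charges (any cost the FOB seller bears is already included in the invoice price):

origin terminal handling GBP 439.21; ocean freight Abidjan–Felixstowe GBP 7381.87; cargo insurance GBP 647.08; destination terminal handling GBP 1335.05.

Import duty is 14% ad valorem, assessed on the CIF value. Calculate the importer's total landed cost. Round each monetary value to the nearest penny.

Total landed cost: GBP 204077.26

FOB: the seller bears costs until goods are on board at the origin port; the buyer bears freight, insurance and all costs thereafter.
Already in the invoice (seller's account under FOB): origin terminal — exclude.
CIF value = FOB price + freight + insurance = 169815.09 + 7381.87 + 647.08 = 177844.04
Import duty = 177844.04 × 14% = 24898.17
Buyer bears: freight 7381.87 + insurance 647.08 + destination terminal 1335.05 + duty 24898.17 = 34262.17
Landed cost = invoice 169815.09 + 34262.17 = 204077.26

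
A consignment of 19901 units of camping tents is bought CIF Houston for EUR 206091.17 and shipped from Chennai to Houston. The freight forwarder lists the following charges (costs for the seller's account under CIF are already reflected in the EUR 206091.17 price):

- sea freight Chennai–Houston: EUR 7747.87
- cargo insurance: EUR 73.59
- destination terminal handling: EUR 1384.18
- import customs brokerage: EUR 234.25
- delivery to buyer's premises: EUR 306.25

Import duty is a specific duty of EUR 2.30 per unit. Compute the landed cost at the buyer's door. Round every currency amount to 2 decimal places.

Total landed cost: EUR 253788.15

CIF: the seller pays costs through ocean freight and marine insurance to the destination port.
Already in the invoice (seller's account under CIF): freight, insurance — exclude.
The CIF price already equals the CIF value: 206091.17
Import duty = 19901 × 2.30 = 45772.30
Buyer bears: destination terminal 1384.18 + brokerage 234.25 + delivery 306.25 + duty 45772.30 = 47696.98
Landed cost = invoice 206091.17 + 47696.98 = 253788.15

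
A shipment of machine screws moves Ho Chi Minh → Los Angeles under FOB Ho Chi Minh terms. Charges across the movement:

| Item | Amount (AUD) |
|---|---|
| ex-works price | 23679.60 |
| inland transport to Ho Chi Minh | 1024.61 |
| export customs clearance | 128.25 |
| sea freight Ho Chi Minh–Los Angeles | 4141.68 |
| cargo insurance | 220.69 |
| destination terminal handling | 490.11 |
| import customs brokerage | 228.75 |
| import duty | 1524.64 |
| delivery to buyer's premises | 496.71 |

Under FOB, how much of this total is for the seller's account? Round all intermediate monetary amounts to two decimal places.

FOB: the seller bears costs until goods are on board at the origin port; the buyer bears freight, insurance and all costs thereafter.
Seller's account: goods 23679.60 + inland to port 1024.61 + export clearance 128.25 = 24832.46
Buyer's account: freight 4141.68 + insurance 220.69 + destination terminal 490.11 + brokerage 228.75 + duty 1524.64 + delivery 496.71 = 7102.58

Seller's account: AUD 24832.46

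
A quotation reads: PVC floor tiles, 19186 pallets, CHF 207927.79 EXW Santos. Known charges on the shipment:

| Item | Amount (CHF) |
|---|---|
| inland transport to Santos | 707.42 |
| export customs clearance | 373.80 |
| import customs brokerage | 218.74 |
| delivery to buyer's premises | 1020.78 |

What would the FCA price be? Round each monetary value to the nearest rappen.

FCA price: CHF 209009.01

Not relevant to the conversion: delivery, brokerage — on the buyer under both terms; not part of either seller's price.
From EXW to FCA, the seller additionally bears: inland to port, export clearance.
FCA price = 207927.79 + 707.42 + 373.80 = 209009.01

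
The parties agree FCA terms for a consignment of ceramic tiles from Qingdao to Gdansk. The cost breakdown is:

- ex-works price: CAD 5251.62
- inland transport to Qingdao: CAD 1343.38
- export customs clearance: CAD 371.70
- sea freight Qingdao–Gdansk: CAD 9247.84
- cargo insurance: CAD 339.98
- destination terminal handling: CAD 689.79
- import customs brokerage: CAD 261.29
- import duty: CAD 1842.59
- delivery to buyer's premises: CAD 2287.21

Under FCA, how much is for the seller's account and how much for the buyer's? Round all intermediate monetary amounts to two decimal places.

FCA: the seller delivers export-cleared goods to the carrier; the buyer bears costs from that point.
Seller's account: goods 5251.62 + inland to port 1343.38 + export clearance 371.70 = 6966.70
Buyer's account: freight 9247.84 + insurance 339.98 + destination terminal 689.79 + brokerage 261.29 + duty 1842.59 + delivery 2287.21 = 14668.70

Seller: CAD 6966.70; buyer: CAD 14668.70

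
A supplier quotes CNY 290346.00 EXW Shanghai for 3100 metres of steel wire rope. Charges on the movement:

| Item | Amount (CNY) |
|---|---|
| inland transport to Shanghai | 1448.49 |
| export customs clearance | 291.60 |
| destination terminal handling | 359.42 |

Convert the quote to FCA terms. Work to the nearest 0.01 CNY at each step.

Not relevant to the conversion: destination terminal — on the buyer under both terms; not part of either seller's price.
From EXW to FCA, the seller additionally bears: inland to port, export clearance.
FCA price = 290346.00 + 1448.49 + 291.60 = 292086.09

FCA price: CNY 292086.09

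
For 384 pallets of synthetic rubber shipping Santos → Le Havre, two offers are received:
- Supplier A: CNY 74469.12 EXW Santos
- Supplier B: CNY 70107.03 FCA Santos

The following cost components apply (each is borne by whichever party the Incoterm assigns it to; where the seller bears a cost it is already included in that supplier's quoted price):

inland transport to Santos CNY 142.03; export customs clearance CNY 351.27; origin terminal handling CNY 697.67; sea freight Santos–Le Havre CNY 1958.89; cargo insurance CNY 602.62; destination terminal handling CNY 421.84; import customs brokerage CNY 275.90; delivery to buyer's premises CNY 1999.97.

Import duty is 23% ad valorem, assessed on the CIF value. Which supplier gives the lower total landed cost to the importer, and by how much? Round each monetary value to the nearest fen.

Supplier B is cheaper by CNY 5972.13

Supplier A (EXW):
CIF value = EXW price + inland to port + export clearance + origin terminal + freight + insurance = 74469.12 + 142.03 + 351.27 + 697.67 + 1958.89 + 602.62 = 78221.60
Import duty = 78221.60 × 23% = 17990.97
Buyer bears (A): 142.03 + 351.27 + 697.67 + 1958.89 + 602.62 + 421.84 + 275.90 + 1999.97 = 6450.19
Landed cost (A) = invoice 74469.12 + 6450.19 + duty 17990.97 = 98910.28
Supplier B (FCA):
CIF value = FCA price + origin terminal + freight + insurance = 70107.03 + 697.67 + 1958.89 + 602.62 = 73366.21
Import duty = 73366.21 × 23% = 16874.23
Buyer bears (B): 697.67 + 1958.89 + 602.62 + 421.84 + 275.90 + 1999.97 = 5956.89
Landed cost (B) = invoice 70107.03 + 5956.89 + duty 16874.23 = 92938.15
Difference = |98910.28 − 92938.15| = 5972.13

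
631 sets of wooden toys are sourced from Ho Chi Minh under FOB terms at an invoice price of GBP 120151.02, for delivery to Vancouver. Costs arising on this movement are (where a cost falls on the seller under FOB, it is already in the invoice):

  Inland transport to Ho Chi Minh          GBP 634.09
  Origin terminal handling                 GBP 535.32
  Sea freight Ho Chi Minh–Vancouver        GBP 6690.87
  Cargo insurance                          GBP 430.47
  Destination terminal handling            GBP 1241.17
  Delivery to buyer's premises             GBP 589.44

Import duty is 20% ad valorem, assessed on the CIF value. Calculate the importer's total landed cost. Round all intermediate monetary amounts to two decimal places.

Total landed cost: GBP 154557.44

FOB: the seller bears costs until goods are on board at the origin port; the buyer bears freight, insurance and all costs thereafter.
Already in the invoice (seller's account under FOB): inland to port, origin terminal — exclude.
CIF value = FOB price + freight + insurance = 120151.02 + 6690.87 + 430.47 = 127272.36
Import duty = 127272.36 × 20% = 25454.47
Buyer bears: freight 6690.87 + insurance 430.47 + destination terminal 1241.17 + delivery 589.44 + duty 25454.47 = 34406.42
Landed cost = invoice 120151.02 + 34406.42 = 154557.44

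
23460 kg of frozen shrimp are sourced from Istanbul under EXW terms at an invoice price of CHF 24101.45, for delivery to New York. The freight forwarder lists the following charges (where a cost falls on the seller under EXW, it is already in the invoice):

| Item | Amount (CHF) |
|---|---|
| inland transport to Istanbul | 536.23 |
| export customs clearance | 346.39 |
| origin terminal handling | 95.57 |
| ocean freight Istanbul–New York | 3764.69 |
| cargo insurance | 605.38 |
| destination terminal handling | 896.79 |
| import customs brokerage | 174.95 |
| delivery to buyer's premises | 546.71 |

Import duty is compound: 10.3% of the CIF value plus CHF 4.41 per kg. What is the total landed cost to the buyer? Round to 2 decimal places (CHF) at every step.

EXW: the seller makes goods available at their premises; the buyer bears all onward costs.
CIF value = EXW price + inland to port + export clearance + origin terminal + freight + insurance = 24101.45 + 536.23 + 346.39 + 95.57 + 3764.69 + 605.38 = 29449.71
Ad valorem component: 29449.71 × 10.3% = 3033.32
Specific component: 23460 × 4.41 = 103458.60
Import duty = 3033.32 + 103458.60 = 106491.92
Buyer bears: inland to port 536.23 + export clearance 346.39 + origin terminal 95.57 + freight 3764.69 + insurance 605.38 + destination terminal 896.79 + brokerage 174.95 + delivery 546.71 + duty 106491.92 = 113458.63
Landed cost = invoice 24101.45 + 113458.63 = 137560.08

Total landed cost: CHF 137560.08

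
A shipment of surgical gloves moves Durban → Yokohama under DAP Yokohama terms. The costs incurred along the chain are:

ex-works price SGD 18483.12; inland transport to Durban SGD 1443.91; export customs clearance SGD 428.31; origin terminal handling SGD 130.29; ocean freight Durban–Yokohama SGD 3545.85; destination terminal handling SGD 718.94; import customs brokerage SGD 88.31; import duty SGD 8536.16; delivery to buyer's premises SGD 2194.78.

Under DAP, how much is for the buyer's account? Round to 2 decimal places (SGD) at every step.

Buyer's account: SGD 8624.47

DAP: the seller bears all costs to the named destination except import duty and clearance.
Seller's account: goods 18483.12 + inland to port 1443.91 + export clearance 428.31 + origin terminal 130.29 + freight 3545.85 + destination terminal 718.94 + delivery 2194.78 = 26945.20
Buyer's account: brokerage 88.31 + duty 8536.16 = 8624.47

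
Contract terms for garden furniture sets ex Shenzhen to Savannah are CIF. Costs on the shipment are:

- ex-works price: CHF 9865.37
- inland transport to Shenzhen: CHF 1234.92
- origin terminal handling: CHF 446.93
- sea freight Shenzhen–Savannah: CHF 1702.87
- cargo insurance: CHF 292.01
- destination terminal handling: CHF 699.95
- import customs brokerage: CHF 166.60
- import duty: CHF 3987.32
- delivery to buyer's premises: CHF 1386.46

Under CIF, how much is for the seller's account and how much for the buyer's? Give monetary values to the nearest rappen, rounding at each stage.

CIF: the seller pays costs through ocean freight and marine insurance to the destination port.
Seller's account: goods 9865.37 + inland to port 1234.92 + origin terminal 446.93 + freight 1702.87 + insurance 292.01 = 13542.10
Buyer's account: destination terminal 699.95 + brokerage 166.60 + duty 3987.32 + delivery 1386.46 = 6240.33

Seller: CHF 13542.10; buyer: CHF 6240.33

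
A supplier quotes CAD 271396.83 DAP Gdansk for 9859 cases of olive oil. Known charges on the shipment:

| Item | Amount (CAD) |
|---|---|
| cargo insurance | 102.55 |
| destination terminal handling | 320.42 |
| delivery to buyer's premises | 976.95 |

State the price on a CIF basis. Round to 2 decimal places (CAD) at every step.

CIF price: CAD 270099.46

Not relevant to the conversion: insurance — on the seller under both DAP and CIF; already in the DAP price and stays in the CIF price.
From DAP to CIF, the seller no longer bears: destination terminal, delivery.
CIF price = 271396.83 − 320.42 − 976.95 = 270099.46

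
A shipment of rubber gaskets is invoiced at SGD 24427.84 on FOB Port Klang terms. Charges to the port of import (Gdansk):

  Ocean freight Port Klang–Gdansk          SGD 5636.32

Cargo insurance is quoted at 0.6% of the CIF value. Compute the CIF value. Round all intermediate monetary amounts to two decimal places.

Let C be the CIF value. C = FOB price + freight + 0.6% × C
C − 0.6% × C = 24427.84 + 5636.32
0.994 × C = 30064.16
C = 30064.16 / 0.994 = 30245.63
Insurance premium = 0.6% × 30245.63 = 181.47

CIF value: SGD 30245.63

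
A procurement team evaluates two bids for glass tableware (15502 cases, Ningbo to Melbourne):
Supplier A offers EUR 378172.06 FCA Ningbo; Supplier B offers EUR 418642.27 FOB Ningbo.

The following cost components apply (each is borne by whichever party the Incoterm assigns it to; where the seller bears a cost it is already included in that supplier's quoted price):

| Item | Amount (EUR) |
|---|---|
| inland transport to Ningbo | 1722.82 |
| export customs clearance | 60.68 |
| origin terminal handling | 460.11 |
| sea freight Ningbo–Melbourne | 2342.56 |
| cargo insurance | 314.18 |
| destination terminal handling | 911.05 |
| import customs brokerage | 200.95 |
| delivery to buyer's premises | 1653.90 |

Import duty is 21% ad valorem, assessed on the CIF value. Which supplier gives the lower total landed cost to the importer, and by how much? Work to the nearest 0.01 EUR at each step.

Supplier A is cheaper by EUR 48412.22

Supplier A (FCA):
CIF value = FCA price + origin terminal + freight + insurance = 378172.06 + 460.11 + 2342.56 + 314.18 = 381288.91
Import duty = 381288.91 × 21% = 80070.67
Buyer bears (A): 460.11 + 2342.56 + 314.18 + 911.05 + 200.95 + 1653.90 = 5882.75
Landed cost (A) = invoice 378172.06 + 5882.75 + duty 80070.67 = 464125.48
Supplier B (FOB):
CIF value = FOB price + freight + insurance = 418642.27 + 2342.56 + 314.18 = 421299.01
Import duty = 421299.01 × 21% = 88472.79
Buyer bears (B): 2342.56 + 314.18 + 911.05 + 200.95 + 1653.90 = 5422.64
Landed cost (B) = invoice 418642.27 + 5422.64 + duty 88472.79 = 512537.70
Difference = |464125.48 − 512537.70| = 48412.22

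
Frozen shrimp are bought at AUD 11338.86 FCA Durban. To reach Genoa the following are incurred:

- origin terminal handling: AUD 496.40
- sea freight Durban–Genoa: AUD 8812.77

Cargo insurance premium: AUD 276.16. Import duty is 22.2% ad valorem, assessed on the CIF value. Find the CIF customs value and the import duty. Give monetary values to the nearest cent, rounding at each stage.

CIF value: AUD 20924.19; import duty: AUD 4645.17

CIF = FCA price + pre-shipment costs + freight + insurance
CIF = 11338.86 + 496.40 + 8812.77 + 276.16 = 20924.19
Import duty = 20924.19 × 22.2% = 4645.17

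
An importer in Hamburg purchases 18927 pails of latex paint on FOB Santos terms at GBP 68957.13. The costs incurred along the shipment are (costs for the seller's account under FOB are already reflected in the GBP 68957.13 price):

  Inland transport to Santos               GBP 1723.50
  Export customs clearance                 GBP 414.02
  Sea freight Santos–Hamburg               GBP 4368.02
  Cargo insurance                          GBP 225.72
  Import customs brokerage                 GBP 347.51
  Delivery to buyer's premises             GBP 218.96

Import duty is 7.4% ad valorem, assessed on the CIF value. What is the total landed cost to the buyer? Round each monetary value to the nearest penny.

Total landed cost: GBP 79560.10

FOB: the seller bears costs until goods are on board at the origin port; the buyer bears freight, insurance and all costs thereafter.
Already in the invoice (seller's account under FOB): inland to port, export clearance — exclude.
CIF value = FOB price + freight + insurance = 68957.13 + 4368.02 + 225.72 = 73550.87
Import duty = 73550.87 × 7.4% = 5442.76
Buyer bears: freight 4368.02 + insurance 225.72 + brokerage 347.51 + delivery 218.96 + duty 5442.76 = 10602.97
Landed cost = invoice 68957.13 + 10602.97 = 79560.10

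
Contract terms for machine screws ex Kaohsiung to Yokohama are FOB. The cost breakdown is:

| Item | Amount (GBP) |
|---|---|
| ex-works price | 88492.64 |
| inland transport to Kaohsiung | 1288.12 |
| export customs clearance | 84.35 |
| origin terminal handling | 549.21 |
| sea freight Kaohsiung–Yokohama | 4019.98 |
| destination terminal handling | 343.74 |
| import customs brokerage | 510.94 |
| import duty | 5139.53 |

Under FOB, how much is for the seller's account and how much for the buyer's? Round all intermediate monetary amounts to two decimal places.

Seller: GBP 90414.32; buyer: GBP 10014.19

FOB: the seller bears costs until goods are on board at the origin port; the buyer bears freight, insurance and all costs thereafter.
Seller's account: goods 88492.64 + inland to port 1288.12 + export clearance 84.35 + origin terminal 549.21 = 90414.32
Buyer's account: freight 4019.98 + destination terminal 343.74 + brokerage 510.94 + duty 5139.53 = 10014.19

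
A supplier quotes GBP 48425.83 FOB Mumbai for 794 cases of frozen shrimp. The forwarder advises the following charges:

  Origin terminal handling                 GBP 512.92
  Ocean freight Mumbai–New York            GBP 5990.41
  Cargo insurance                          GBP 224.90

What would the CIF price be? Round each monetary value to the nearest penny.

Not relevant to the conversion: origin terminal — on the seller under both FOB and CIF; already in the FOB price and stays in the CIF price.
From FOB to CIF, the seller additionally bears: freight, insurance.
CIF price = 48425.83 + 5990.41 + 224.90 = 54641.14

CIF price: GBP 54641.14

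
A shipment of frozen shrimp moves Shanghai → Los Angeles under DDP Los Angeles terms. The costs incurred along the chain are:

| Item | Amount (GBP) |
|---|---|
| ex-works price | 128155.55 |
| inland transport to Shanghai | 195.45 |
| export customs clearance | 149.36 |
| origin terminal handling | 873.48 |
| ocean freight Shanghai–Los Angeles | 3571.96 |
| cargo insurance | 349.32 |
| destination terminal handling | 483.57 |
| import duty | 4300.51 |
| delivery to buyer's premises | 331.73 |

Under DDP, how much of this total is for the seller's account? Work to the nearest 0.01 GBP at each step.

Seller's account: GBP 138410.93

DDP: the seller bears all costs including import duty.
Seller's account: goods 128155.55 + inland to port 195.45 + export clearance 149.36 + origin terminal 873.48 + freight 3571.96 + insurance 349.32 + destination terminal 483.57 + duty 4300.51 + delivery 331.73 = 138410.93
Buyer's account: 0.00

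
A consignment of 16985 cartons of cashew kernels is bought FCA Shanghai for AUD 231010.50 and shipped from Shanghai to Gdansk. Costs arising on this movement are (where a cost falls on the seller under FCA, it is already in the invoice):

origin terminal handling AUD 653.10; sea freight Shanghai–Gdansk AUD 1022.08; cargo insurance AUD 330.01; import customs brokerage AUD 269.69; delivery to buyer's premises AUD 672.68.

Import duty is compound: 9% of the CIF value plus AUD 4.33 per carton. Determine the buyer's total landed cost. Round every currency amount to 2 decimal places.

Total landed cost: AUD 328474.52

FCA: the seller delivers export-cleared goods to the carrier; the buyer bears costs from that point.
CIF value = FCA price + origin terminal + freight + insurance = 231010.50 + 653.10 + 1022.08 + 330.01 = 233015.69
Ad valorem component: 233015.69 × 9% = 20971.41
Specific component: 16985 × 4.33 = 73545.05
Import duty = 20971.41 + 73545.05 = 94516.46
Buyer bears: origin terminal 653.10 + freight 1022.08 + insurance 330.01 + brokerage 269.69 + delivery 672.68 + duty 94516.46 = 97464.02
Landed cost = invoice 231010.50 + 97464.02 = 328474.52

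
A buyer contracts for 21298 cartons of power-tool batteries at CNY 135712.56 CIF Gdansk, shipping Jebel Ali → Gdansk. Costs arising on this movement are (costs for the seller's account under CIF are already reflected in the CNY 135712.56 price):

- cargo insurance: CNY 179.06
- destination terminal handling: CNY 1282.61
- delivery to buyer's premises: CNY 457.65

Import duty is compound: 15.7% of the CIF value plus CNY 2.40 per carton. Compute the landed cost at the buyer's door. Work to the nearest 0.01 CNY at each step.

CIF: the seller pays costs through ocean freight and marine insurance to the destination port.
Already in the invoice (seller's account under CIF): insurance — exclude.
The CIF price already equals the CIF value: 135712.56
Ad valorem component: 135712.56 × 15.7% = 21306.87
Specific component: 21298 × 2.40 = 51115.20
Import duty = 21306.87 + 51115.20 = 72422.07
Buyer bears: destination terminal 1282.61 + delivery 457.65 + duty 72422.07 = 74162.33
Landed cost = invoice 135712.56 + 74162.33 = 209874.89

Total landed cost: CNY 209874.89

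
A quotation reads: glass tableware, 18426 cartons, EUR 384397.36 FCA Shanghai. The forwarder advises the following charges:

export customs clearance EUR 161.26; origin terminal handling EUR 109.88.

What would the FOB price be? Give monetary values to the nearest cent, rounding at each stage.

FOB price: EUR 384507.24

Not relevant to the conversion: export clearance — on the seller under both FCA and FOB; already in the FCA price and stays in the FOB price.
From FCA to FOB, the seller additionally bears: origin terminal.
FOB price = 384397.36 + 109.88 = 384507.24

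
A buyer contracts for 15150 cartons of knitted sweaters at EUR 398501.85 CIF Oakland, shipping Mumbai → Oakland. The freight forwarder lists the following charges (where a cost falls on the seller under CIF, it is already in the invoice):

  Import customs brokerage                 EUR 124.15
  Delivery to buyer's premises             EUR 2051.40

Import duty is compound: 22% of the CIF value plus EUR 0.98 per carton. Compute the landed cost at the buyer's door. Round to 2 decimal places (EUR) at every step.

CIF: the seller pays costs through ocean freight and marine insurance to the destination port.
The CIF price already equals the CIF value: 398501.85
Ad valorem component: 398501.85 × 22% = 87670.41
Specific component: 15150 × 0.98 = 14847.00
Import duty = 87670.41 + 14847.00 = 102517.41
Buyer bears: brokerage 124.15 + delivery 2051.40 + duty 102517.41 = 104692.96
Landed cost = invoice 398501.85 + 104692.96 = 503194.81

Total landed cost: EUR 503194.81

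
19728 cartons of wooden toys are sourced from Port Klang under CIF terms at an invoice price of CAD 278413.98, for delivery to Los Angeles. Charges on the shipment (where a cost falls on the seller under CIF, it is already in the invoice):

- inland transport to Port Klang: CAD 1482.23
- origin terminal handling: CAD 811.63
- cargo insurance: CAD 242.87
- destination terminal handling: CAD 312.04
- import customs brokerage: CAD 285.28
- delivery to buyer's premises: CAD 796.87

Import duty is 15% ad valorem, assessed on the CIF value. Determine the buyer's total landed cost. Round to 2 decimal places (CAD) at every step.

CIF: the seller pays costs through ocean freight and marine insurance to the destination port.
Already in the invoice (seller's account under CIF): inland to port, origin terminal, insurance — exclude.
The CIF price already equals the CIF value: 278413.98
Import duty = 278413.98 × 15% = 41762.10
Buyer bears: destination terminal 312.04 + brokerage 285.28 + delivery 796.87 + duty 41762.10 = 43156.29
Landed cost = invoice 278413.98 + 43156.29 = 321570.27

Total landed cost: CAD 321570.27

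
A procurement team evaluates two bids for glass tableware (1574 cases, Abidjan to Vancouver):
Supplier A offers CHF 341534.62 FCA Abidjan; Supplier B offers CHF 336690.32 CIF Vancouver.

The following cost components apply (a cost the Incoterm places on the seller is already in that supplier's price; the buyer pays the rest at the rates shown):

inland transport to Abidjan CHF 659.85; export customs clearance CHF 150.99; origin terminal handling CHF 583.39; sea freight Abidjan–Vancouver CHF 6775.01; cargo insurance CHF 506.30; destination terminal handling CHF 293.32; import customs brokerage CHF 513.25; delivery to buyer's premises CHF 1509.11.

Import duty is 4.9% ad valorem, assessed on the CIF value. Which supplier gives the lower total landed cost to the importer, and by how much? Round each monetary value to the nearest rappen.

Supplier A (FCA):
CIF value = FCA price + origin terminal + freight + insurance = 341534.62 + 583.39 + 6775.01 + 506.30 = 349399.32
Import duty = 349399.32 × 4.9% = 17120.57
Buyer bears (A): 583.39 + 6775.01 + 506.30 + 293.32 + 513.25 + 1509.11 = 10180.38
Landed cost (A) = invoice 341534.62 + 10180.38 + duty 17120.57 = 368835.57
Supplier B (CIF):
The CIF price already equals the CIF value: 336690.32
Import duty = 336690.32 × 4.9% = 16497.83
Buyer bears (B): 293.32 + 513.25 + 1509.11 = 2315.68
Landed cost (B) = invoice 336690.32 + 2315.68 + duty 16497.83 = 355503.83
Difference = |368835.57 − 355503.83| = 13331.74

Supplier B is cheaper by CHF 13331.74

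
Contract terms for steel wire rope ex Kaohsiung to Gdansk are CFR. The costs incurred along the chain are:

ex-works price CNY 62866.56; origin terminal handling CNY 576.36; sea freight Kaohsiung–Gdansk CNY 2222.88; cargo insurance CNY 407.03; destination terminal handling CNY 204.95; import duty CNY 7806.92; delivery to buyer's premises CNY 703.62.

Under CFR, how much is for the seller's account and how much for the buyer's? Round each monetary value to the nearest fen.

CFR: the seller pays costs through ocean freight to the destination port, but not insurance.
Seller's account: goods 62866.56 + origin terminal 576.36 + freight 2222.88 = 65665.80
Buyer's account: insurance 407.03 + destination terminal 204.95 + duty 7806.92 + delivery 703.62 = 9122.52

Seller: CNY 65665.80; buyer: CNY 9122.52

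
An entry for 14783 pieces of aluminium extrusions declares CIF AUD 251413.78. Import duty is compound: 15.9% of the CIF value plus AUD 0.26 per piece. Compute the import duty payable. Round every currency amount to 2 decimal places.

Import duty: AUD 43818.37

Ad valorem component: 251413.78 × 15.9% = 39974.79
Specific component: 14783 × 0.26 = 3843.58
Import duty = 39974.79 + 3843.58 = 43818.37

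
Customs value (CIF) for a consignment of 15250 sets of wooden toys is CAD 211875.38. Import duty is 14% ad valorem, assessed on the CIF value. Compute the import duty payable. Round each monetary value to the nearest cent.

Import duty = 211875.38 × 14% = 29662.55

Import duty: CAD 29662.55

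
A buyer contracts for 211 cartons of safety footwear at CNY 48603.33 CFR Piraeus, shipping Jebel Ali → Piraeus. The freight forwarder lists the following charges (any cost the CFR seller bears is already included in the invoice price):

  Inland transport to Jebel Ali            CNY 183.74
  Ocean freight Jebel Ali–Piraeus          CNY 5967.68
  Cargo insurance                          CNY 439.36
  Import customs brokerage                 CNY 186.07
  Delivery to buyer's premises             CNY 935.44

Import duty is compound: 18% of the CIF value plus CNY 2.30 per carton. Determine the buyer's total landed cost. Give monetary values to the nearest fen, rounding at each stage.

Total landed cost: CNY 59477.18

CFR: the seller pays costs through ocean freight to the destination port, but not insurance.
Already in the invoice (seller's account under CFR): inland to port, freight — exclude.
CIF value = CFR price + insurance = 48603.33 + 439.36 = 49042.69
Ad valorem component: 49042.69 × 18% = 8827.68
Specific component: 211 × 2.30 = 485.30
Import duty = 8827.68 + 485.30 = 9312.98
Buyer bears: insurance 439.36 + brokerage 186.07 + delivery 935.44 + duty 9312.98 = 10873.85
Landed cost = invoice 48603.33 + 10873.85 = 59477.18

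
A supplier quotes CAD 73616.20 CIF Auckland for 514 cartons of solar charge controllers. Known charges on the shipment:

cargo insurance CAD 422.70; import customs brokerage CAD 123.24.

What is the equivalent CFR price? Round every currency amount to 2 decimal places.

CFR price: CAD 73193.50

Not relevant to the conversion: brokerage — on the buyer under both terms; not part of either seller's price.
From CIF to CFR, the seller no longer bears: insurance.
CFR price = 73616.20 − 422.70 = 73193.50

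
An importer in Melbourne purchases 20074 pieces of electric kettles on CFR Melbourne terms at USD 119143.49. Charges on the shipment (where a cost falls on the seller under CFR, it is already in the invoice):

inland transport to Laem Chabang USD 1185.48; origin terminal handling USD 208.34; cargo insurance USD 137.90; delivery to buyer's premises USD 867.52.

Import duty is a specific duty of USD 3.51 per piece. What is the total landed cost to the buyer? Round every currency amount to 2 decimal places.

Total landed cost: USD 190608.65

CFR: the seller pays costs through ocean freight to the destination port, but not insurance.
Already in the invoice (seller's account under CFR): inland to port, origin terminal — exclude.
CIF value = CFR price + insurance = 119143.49 + 137.90 = 119281.39
Import duty = 20074 × 3.51 = 70459.74
Buyer bears: insurance 137.90 + delivery 867.52 + duty 70459.74 = 71465.16
Landed cost = invoice 119143.49 + 71465.16 = 190608.65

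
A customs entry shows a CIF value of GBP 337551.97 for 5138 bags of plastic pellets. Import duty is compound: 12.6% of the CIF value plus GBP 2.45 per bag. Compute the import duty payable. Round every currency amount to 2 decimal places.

Ad valorem component: 337551.97 × 12.6% = 42531.55
Specific component: 5138 × 2.45 = 12588.10
Import duty = 42531.55 + 12588.10 = 55119.65

Import duty: GBP 55119.65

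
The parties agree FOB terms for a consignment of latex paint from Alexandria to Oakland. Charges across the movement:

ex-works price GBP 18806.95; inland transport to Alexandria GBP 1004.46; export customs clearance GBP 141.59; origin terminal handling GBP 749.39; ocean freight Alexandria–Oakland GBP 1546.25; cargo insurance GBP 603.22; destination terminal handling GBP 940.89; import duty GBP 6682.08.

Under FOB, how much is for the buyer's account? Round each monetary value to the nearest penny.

FOB: the seller bears costs until goods are on board at the origin port; the buyer bears freight, insurance and all costs thereafter.
Seller's account: goods 18806.95 + inland to port 1004.46 + export clearance 141.59 + origin terminal 749.39 = 20702.39
Buyer's account: freight 1546.25 + insurance 603.22 + destination terminal 940.89 + duty 6682.08 = 9772.44

Buyer's account: GBP 9772.44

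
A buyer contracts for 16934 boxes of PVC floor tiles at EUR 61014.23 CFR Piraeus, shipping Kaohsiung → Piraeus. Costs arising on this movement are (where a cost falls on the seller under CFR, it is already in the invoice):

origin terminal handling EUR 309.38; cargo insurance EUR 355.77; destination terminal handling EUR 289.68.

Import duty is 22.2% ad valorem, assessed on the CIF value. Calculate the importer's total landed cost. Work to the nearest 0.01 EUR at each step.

CFR: the seller pays costs through ocean freight to the destination port, but not insurance.
Already in the invoice (seller's account under CFR): origin terminal — exclude.
CIF value = CFR price + insurance = 61014.23 + 355.77 = 61370.00
Import duty = 61370.00 × 22.2% = 13624.14
Buyer bears: insurance 355.77 + destination terminal 289.68 + duty 13624.14 = 14269.59
Landed cost = invoice 61014.23 + 14269.59 = 75283.82

Total landed cost: EUR 75283.82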